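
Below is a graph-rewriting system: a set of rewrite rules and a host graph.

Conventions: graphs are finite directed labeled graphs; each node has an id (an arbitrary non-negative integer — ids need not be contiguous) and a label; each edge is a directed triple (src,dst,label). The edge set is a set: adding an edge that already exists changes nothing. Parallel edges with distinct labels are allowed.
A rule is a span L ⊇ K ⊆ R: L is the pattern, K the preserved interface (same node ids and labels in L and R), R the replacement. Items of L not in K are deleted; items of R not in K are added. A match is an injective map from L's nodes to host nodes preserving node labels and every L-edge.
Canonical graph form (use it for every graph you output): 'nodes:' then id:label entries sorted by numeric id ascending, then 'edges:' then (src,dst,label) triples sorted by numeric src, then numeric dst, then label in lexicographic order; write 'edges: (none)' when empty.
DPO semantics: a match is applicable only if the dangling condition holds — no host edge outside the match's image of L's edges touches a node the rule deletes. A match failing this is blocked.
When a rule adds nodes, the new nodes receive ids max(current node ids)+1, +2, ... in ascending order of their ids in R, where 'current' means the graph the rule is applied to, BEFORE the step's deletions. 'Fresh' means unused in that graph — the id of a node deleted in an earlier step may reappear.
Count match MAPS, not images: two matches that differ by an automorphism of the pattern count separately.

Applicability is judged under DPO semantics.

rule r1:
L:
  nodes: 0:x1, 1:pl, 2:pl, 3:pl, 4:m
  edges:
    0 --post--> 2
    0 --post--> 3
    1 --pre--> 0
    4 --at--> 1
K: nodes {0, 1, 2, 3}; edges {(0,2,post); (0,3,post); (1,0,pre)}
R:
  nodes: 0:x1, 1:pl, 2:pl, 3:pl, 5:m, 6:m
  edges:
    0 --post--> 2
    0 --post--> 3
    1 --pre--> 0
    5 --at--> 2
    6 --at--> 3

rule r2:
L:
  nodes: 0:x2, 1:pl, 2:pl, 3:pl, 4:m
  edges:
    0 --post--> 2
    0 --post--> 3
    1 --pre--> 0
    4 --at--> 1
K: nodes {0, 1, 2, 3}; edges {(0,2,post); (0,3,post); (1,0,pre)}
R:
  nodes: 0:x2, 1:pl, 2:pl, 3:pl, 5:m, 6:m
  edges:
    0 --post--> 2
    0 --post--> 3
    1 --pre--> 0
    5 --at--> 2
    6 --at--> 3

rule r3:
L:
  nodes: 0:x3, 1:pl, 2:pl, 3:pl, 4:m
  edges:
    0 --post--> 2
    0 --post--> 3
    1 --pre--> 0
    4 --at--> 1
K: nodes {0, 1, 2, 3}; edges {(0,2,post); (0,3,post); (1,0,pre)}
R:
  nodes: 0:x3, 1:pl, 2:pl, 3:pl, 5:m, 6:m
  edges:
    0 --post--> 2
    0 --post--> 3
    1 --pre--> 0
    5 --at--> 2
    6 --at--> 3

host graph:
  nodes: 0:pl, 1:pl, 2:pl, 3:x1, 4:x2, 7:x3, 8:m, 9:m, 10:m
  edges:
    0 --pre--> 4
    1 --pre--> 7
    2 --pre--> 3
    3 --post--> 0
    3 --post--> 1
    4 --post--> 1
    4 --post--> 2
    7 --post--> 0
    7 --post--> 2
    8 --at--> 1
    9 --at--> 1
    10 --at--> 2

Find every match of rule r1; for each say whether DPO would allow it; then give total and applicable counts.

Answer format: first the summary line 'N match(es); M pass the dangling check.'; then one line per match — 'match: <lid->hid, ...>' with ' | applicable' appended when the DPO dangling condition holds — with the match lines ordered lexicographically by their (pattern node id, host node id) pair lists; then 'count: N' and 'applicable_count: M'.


2 match(es); 2 pass the dangling check.
match: 0->3, 1->2, 2->0, 3->1, 4->10 | applicable
match: 0->3, 1->2, 2->1, 3->0, 4->10 | applicable
count: 2
applicable_count: 2


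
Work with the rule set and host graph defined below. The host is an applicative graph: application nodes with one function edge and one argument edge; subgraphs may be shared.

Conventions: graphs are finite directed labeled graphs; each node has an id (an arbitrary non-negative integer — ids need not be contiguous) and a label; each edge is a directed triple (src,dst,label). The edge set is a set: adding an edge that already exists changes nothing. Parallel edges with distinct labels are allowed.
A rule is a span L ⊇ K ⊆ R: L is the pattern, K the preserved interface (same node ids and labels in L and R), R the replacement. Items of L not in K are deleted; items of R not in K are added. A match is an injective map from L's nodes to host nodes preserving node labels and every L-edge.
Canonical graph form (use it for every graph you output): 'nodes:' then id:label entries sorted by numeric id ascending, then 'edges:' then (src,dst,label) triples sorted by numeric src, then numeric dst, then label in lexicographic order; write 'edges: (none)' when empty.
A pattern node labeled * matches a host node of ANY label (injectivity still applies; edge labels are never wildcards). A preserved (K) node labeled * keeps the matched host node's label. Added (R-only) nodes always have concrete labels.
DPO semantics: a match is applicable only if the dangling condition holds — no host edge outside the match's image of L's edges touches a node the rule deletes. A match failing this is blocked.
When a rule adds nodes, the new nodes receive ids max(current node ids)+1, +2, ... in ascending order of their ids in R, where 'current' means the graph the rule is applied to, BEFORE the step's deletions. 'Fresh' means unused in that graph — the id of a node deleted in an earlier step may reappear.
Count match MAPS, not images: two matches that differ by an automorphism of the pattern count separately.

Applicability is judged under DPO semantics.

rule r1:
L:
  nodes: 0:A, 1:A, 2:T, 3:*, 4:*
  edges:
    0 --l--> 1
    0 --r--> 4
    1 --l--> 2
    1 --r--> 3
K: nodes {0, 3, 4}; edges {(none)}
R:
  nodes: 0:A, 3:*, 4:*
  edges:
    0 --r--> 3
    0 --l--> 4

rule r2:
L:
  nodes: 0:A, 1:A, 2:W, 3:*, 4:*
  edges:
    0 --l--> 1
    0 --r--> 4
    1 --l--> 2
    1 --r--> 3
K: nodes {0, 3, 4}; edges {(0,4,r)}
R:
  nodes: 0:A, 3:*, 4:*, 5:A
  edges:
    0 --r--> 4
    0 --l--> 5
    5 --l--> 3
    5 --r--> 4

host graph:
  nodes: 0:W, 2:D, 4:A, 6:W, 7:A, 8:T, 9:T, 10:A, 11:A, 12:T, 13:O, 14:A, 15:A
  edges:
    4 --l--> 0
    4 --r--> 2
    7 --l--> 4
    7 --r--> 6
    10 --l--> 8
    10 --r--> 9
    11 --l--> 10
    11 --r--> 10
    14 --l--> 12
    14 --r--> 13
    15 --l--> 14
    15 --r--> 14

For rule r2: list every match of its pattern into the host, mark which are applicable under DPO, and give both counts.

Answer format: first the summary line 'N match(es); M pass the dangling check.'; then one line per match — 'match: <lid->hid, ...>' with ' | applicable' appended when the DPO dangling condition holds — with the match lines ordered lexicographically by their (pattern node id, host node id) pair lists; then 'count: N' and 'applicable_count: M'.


1 match(es); 1 pass the dangling check.
match: 0->7, 1->4, 2->0, 3->2, 4->6 | applicable
count: 1
applicable_count: 1


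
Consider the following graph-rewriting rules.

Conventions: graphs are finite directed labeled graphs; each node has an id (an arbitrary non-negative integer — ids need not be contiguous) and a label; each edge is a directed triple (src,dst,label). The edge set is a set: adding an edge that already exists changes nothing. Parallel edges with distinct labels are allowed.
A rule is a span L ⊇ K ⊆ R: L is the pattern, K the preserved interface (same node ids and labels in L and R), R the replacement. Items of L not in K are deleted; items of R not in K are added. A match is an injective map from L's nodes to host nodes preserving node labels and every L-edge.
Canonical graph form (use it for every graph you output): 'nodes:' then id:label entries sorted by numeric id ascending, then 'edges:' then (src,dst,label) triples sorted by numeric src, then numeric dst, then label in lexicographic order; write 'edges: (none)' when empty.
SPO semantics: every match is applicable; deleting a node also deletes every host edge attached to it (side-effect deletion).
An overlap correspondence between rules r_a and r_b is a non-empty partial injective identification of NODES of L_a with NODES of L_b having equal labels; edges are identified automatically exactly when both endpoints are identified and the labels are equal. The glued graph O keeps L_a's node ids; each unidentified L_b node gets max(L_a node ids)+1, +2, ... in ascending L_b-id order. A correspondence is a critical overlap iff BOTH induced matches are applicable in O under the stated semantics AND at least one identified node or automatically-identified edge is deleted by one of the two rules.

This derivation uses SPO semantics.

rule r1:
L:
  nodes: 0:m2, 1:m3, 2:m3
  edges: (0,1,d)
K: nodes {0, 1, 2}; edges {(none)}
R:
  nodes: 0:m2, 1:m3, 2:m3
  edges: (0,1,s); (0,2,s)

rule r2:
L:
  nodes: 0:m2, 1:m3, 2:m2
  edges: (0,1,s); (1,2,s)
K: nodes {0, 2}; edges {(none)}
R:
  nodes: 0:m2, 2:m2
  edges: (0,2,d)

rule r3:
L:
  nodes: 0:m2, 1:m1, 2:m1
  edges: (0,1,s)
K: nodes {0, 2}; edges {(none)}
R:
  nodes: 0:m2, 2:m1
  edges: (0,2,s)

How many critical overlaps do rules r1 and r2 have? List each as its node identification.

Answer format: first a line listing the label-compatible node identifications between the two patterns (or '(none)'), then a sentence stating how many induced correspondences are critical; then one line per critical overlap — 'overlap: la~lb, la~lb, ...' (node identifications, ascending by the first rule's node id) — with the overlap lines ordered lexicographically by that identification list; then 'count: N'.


label-compatible node identifications between L(r1) and L(r2): 0~0, 0~2, 1~1, 2~1
6 of the induced correspondences are critical overlaps of r1 and r2.
overlap: 0~0, 1~1
overlap: 0~0, 2~1
overlap: 0~2, 1~1
overlap: 0~2, 2~1
overlap: 1~1
overlap: 2~1
count: 6


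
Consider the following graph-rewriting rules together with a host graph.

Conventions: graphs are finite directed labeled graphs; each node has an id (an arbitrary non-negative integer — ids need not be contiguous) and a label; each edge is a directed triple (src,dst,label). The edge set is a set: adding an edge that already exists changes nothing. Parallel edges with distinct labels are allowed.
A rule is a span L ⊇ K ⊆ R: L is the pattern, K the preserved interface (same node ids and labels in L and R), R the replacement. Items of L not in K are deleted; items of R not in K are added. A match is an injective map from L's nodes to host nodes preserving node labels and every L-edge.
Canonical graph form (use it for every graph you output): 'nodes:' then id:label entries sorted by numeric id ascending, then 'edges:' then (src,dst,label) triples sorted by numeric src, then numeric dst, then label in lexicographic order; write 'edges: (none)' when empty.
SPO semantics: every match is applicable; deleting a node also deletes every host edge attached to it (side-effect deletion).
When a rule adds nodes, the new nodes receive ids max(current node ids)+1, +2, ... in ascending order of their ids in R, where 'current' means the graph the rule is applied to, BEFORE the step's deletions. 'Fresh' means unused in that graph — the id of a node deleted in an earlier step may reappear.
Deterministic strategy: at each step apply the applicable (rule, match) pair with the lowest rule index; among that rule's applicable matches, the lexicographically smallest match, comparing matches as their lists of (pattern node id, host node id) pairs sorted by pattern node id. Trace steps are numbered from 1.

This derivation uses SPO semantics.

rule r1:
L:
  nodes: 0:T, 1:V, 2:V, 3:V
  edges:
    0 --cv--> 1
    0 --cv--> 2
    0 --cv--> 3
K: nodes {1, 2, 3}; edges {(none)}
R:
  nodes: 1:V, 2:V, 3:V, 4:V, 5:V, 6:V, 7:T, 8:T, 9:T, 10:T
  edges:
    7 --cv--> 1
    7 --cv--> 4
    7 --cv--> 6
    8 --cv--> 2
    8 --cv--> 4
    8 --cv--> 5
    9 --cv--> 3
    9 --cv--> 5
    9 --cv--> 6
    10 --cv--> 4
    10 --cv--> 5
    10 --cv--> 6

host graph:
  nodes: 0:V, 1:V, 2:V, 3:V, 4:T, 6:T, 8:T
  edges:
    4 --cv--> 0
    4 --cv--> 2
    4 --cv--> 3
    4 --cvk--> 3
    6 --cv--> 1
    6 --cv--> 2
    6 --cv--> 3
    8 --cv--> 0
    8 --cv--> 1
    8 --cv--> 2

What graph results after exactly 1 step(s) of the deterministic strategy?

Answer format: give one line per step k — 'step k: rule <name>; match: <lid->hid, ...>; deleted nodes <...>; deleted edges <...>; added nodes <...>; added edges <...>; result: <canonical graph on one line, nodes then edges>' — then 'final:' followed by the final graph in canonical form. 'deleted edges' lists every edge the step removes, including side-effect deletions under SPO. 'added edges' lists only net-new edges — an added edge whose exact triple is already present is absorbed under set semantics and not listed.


step 1: rule r1; match: 0->4, 1->0, 2->2, 3->3; deleted nodes 4; deleted edges (4,0,cv); (4,2,cv); (4,3,cv); (4,3,cvk); added nodes 9, 10, 11, 12, 13, 14, 15; added edges (12,0,cv); (12,9,cv); (12,11,cv); (13,2,cv); (13,9,cv); (13,10,cv); (14,3,cv); (14,10,cv); (14,11,cv); (15,9,cv); (15,10,cv); (15,11,cv); result: nodes: 0:V, 1:V, 2:V, 3:V, 6:T, 8:T, 9:V, 10:V, 11:V, 12:T, 13:T, 14:T, 15:T edges: (6,1,cv); (6,2,cv); (6,3,cv); (8,0,cv); (8,1,cv); (8,2,cv); (12,0,cv); (12,9,cv); (12,11,cv); (13,2,cv); (13,9,cv); (13,10,cv); (14,3,cv); (14,10,cv); (14,11,cv); (15,9,cv); (15,10,cv); (15,11,cv)
final:
nodes: 0:V, 1:V, 2:V, 3:V, 6:T, 8:T, 9:V, 10:V, 11:V, 12:T, 13:T, 14:T, 15:T
edges: (6,1,cv); (6,2,cv); (6,3,cv); (8,0,cv); (8,1,cv); (8,2,cv); (12,0,cv); (12,9,cv); (12,11,cv); (13,2,cv); (13,9,cv); (13,10,cv); (14,3,cv); (14,10,cv); (14,11,cv); (15,9,cv); (15,10,cv); (15,11,cv)


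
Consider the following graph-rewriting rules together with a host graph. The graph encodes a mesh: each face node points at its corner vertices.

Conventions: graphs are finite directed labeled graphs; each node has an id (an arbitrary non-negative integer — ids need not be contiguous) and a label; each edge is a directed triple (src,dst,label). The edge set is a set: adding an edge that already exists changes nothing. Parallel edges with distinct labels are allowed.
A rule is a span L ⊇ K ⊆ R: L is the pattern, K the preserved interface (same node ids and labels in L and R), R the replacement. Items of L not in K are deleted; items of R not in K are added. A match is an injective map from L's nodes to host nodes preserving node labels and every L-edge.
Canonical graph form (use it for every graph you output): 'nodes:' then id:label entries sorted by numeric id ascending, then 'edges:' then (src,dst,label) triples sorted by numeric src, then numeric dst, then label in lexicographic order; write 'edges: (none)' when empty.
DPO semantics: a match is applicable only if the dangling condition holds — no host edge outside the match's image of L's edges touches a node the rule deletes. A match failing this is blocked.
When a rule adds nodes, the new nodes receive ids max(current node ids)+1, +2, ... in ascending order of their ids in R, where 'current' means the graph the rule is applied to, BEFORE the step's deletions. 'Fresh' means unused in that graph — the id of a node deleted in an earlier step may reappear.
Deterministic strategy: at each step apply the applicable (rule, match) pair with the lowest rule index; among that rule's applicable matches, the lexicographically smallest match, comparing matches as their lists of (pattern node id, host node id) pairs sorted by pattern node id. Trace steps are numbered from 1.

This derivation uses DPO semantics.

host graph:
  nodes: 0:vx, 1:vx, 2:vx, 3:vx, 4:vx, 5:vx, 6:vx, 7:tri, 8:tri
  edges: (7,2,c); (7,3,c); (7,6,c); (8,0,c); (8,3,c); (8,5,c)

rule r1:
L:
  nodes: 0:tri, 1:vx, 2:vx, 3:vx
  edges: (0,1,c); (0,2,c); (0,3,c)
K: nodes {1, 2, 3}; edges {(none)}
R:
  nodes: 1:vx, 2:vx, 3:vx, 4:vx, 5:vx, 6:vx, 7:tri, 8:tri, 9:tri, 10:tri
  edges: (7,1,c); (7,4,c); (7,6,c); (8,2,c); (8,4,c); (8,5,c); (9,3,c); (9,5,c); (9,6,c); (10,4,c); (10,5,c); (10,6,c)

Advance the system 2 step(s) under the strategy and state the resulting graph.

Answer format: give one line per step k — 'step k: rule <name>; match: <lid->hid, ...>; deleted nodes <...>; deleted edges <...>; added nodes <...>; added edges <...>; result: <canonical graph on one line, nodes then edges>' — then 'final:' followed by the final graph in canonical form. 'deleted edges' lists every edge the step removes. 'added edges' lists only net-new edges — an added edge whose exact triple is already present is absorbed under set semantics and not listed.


step 1: rule r1; match: 0->7, 1->2, 2->3, 3->6; deleted nodes 7; deleted edges (7,2,c); (7,3,c); (7,6,c); added nodes 9, 10, 11, 12, 13, 14, 15; added edges (12,2,c); (12,9,c); (12,11,c); (13,3,c); (13,9,c); (13,10,c); (14,6,c); (14,10,c); (14,11,c); (15,9,c); (15,10,c); (15,11,c); result: nodes: 0:vx, 1:vx, 2:vx, 3:vx, 4:vx, 5:vx, 6:vx, 8:tri, 9:vx, 10:vx, 11:vx, 12:tri, 13:tri, 14:tri, 15:tri edges: (8,0,c); (8,3,c); (8,5,c); (12,2,c); (12,9,c); (12,11,c); (13,3,c); (13,9,c); (13,10,c); (14,6,c); (14,10,c); (14,11,c); (15,9,c); (15,10,c); (15,11,c)
step 2: rule r1; match: 0->8, 1->0, 2->3, 3->5; deleted nodes 8; deleted edges (8,0,c); (8,3,c); (8,5,c); added nodes 16, 17, 18, 19, 20, 21, 22; added edges (19,0,c); (19,16,c); (19,18,c); (20,3,c); (20,16,c); (20,17,c); (21,5,c); (21,17,c); (21,18,c); (22,16,c); (22,17,c); (22,18,c); result: nodes: 0:vx, 1:vx, 2:vx, 3:vx, 4:vx, 5:vx, 6:vx, 9:vx, 10:vx, 11:vx, 12:tri, 13:tri, 14:tri, 15:tri, 16:vx, 17:vx, 18:vx, 19:tri, 20:tri, 21:tri, 22:tri edges: (12,2,c); (12,9,c); (12,11,c); (13,3,c); (13,9,c); (13,10,c); (14,6,c); (14,10,c); (14,11,c); (15,9,c); (15,10,c); (15,11,c); (19,0,c); (19,16,c); (19,18,c); (20,3,c); (20,16,c); (20,17,c); (21,5,c); (21,17,c); (21,18,c); (22,16,c); (22,17,c); (22,18,c)
final:
nodes: 0:vx, 1:vx, 2:vx, 3:vx, 4:vx, 5:vx, 6:vx, 9:vx, 10:vx, 11:vx, 12:tri, 13:tri, 14:tri, 15:tri, 16:vx, 17:vx, 18:vx, 19:tri, 20:tri, 21:tri, 22:tri
edges: (12,2,c); (12,9,c); (12,11,c); (13,3,c); (13,9,c); (13,10,c); (14,6,c); (14,10,c); (14,11,c); (15,9,c); (15,10,c); (15,11,c); (19,0,c); (19,16,c); (19,18,c); (20,3,c); (20,16,c); (20,17,c); (21,5,c); (21,17,c); (21,18,c); (22,16,c); (22,17,c); (22,18,c)


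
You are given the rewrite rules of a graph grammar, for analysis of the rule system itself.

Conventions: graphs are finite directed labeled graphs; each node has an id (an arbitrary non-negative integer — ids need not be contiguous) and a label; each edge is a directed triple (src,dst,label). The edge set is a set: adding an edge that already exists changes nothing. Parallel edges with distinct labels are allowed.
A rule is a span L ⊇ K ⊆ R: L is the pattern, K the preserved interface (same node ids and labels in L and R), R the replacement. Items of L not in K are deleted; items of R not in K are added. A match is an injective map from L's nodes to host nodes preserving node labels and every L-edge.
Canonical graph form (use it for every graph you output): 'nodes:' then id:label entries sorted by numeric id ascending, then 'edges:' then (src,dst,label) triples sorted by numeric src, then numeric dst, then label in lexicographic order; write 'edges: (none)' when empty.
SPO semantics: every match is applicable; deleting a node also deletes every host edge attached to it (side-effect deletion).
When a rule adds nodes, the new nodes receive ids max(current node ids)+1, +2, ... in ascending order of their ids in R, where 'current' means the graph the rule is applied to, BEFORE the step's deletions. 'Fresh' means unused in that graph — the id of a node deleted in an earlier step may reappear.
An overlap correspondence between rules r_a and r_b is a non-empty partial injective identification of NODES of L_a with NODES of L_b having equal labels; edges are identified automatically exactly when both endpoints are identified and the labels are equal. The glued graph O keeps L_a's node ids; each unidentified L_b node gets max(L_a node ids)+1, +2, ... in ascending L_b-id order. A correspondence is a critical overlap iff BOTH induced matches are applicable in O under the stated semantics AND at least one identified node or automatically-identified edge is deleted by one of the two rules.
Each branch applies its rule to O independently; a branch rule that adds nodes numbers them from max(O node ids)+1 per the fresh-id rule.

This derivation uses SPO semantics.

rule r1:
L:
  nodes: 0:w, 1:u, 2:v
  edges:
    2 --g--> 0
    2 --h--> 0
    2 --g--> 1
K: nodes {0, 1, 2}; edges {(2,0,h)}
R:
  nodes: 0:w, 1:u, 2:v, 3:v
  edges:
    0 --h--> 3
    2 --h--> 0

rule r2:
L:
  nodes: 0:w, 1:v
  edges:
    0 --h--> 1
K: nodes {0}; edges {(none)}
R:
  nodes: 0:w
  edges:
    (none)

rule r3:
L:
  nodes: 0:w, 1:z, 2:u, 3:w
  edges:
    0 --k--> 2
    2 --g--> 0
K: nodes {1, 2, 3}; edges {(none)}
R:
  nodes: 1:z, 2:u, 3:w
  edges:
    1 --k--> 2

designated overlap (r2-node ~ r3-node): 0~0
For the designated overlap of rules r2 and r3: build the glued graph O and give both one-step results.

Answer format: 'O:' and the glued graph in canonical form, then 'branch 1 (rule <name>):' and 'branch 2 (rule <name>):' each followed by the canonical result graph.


O:
nodes: 0:w, 1:v, 2:z, 3:u, 4:w
edges: (0,1,h); (0,3,k); (3,0,g)
branch 1 (rule r2):
nodes: 0:w, 2:z, 3:u, 4:w
edges: (0,3,k); (3,0,g)
branch 2 (rule r3):
nodes: 1:v, 2:z, 3:u, 4:w
edges: (2,3,k)


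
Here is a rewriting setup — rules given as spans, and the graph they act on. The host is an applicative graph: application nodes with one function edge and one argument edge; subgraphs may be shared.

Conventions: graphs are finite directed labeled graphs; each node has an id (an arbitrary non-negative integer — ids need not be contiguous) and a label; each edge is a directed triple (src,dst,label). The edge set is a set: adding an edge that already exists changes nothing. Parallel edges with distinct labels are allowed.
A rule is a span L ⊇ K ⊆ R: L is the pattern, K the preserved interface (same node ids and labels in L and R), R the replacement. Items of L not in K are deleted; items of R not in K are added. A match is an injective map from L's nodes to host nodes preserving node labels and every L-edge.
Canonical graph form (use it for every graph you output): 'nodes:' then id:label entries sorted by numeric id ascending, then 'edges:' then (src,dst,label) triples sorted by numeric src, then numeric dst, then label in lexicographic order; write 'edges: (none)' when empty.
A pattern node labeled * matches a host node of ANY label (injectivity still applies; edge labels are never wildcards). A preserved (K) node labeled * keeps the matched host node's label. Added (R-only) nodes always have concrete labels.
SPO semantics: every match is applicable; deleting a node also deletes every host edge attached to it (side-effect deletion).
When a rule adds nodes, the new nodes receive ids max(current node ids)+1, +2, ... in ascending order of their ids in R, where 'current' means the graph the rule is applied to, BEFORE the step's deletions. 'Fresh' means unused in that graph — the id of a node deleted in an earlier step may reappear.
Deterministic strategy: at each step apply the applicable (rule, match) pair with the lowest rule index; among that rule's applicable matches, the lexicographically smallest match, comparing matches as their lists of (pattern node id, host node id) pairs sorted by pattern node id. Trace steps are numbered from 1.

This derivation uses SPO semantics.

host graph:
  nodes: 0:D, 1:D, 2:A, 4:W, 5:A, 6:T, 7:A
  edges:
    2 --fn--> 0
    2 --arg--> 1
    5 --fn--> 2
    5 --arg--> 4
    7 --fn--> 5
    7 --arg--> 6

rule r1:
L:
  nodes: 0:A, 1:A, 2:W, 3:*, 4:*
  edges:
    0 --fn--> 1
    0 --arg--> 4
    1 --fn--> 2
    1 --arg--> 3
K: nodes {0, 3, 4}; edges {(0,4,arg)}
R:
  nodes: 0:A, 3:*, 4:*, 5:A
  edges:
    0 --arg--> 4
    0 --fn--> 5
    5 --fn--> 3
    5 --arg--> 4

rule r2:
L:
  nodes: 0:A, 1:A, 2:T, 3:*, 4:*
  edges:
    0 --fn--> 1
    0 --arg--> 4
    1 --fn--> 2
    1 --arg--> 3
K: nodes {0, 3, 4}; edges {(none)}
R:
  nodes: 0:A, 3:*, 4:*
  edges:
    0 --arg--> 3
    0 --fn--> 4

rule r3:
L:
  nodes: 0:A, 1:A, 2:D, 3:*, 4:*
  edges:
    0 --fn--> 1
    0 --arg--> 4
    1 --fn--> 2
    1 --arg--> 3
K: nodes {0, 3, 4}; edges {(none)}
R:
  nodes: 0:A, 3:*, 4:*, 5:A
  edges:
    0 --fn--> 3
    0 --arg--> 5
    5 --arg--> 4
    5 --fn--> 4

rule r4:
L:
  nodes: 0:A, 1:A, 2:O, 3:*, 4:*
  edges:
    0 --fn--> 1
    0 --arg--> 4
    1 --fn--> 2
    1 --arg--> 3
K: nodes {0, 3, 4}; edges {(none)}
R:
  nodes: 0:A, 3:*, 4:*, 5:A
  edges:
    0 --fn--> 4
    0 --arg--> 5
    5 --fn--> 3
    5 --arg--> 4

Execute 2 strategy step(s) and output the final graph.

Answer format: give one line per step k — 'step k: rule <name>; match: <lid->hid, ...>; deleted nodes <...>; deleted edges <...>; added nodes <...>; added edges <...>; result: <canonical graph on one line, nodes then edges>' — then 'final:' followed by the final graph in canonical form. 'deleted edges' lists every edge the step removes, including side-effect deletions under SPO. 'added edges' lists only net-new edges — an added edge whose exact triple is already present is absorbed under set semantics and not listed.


step 1: rule r3; match: 0->5, 1->2, 2->0, 3->1, 4->4; deleted nodes 0, 2; deleted edges (2,0,fn); (2,1,arg); (5,2,fn); (5,4,arg); added nodes 8; added edges (5,1,fn); (5,8,arg); (8,4,arg); (8,4,fn); result: nodes: 1:D, 4:W, 5:A, 6:T, 7:A, 8:A edges: (5,1,fn); (5,8,arg); (7,5,fn); (7,6,arg); (8,4,arg); (8,4,fn)
step 2: rule r3; match: 0->7, 1->5, 2->1, 3->8, 4->6; deleted nodes 1, 5; deleted edges (5,1,fn); (5,8,arg); (7,5,fn); (7,6,arg); added nodes 9; added edges (7,8,fn); (7,9,arg); (9,6,arg); (9,6,fn); result: nodes: 4:W, 6:T, 7:A, 8:A, 9:A edges: (7,8,fn); (7,9,arg); (8,4,arg); (8,4,fn); (9,6,arg); (9,6,fn)
final:
nodes: 4:W, 6:T, 7:A, 8:A, 9:A
edges: (7,8,fn); (7,9,arg); (8,4,arg); (8,4,fn); (9,6,arg); (9,6,fn)


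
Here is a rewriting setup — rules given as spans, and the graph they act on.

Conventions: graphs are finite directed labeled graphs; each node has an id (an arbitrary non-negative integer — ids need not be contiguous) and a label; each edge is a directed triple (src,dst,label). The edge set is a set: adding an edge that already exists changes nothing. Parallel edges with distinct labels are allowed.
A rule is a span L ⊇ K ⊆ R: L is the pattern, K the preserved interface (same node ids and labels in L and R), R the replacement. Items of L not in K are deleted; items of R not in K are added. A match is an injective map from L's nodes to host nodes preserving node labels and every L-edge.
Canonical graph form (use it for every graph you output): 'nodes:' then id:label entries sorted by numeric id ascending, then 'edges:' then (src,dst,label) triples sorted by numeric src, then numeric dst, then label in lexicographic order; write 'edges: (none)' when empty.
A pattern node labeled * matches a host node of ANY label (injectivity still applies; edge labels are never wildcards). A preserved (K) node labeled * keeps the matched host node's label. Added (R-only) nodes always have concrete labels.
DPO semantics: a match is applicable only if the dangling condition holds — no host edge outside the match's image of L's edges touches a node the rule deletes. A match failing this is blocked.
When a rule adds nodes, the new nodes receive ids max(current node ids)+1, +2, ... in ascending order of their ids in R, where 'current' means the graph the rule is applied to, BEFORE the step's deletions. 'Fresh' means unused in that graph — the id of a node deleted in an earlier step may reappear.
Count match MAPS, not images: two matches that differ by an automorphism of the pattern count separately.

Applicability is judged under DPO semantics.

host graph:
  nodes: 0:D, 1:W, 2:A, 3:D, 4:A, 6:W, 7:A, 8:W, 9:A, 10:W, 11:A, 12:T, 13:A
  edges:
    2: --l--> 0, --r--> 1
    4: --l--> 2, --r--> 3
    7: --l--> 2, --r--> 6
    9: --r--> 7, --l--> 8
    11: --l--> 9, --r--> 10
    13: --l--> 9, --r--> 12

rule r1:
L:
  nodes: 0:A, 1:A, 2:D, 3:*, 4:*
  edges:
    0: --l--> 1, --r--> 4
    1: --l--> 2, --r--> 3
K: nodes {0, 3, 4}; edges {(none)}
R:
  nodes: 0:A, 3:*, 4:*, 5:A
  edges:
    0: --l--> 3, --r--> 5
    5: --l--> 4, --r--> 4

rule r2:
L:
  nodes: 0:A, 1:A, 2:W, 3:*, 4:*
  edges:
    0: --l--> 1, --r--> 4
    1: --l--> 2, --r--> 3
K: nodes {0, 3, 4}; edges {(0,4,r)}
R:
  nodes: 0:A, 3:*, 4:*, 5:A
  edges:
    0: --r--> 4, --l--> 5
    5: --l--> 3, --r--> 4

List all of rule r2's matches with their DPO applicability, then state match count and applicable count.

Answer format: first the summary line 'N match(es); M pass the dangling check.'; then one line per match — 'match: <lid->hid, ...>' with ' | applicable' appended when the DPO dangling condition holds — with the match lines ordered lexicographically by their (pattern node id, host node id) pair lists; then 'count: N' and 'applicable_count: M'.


2 match(es); 0 pass the dangling check.
match: 0->11, 1->9, 2->8, 3->7, 4->10
match: 0->13, 1->9, 2->8, 3->7, 4->12
count: 2
applicable_count: 0


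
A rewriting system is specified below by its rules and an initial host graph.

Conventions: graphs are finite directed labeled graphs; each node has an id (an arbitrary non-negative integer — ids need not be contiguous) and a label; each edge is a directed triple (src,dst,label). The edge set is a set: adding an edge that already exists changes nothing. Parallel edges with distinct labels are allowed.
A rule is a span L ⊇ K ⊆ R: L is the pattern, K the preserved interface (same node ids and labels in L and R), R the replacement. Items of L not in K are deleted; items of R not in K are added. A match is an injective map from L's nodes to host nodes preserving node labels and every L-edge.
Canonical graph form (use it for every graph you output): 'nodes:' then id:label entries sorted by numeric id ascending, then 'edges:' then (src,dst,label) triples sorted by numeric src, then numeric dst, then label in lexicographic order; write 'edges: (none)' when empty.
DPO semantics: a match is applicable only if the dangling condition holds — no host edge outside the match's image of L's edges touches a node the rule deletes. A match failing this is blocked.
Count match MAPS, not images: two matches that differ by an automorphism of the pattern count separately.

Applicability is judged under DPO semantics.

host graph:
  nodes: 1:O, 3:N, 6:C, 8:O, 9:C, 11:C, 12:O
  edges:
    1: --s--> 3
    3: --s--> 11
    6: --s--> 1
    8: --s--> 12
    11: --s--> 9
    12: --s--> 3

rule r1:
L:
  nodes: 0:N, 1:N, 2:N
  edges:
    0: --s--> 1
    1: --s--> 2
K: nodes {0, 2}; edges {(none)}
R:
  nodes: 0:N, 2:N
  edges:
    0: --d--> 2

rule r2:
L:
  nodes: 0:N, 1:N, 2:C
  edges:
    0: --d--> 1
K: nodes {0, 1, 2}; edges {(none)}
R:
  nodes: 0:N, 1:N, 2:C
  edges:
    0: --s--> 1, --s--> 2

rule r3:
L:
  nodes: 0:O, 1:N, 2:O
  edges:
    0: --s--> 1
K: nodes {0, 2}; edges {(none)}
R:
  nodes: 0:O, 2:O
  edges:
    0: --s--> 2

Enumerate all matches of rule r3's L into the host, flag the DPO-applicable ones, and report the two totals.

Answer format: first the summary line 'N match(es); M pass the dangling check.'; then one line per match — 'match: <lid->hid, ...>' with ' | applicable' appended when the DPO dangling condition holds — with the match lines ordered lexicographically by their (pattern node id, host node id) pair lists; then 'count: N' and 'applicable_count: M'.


4 match(es); 0 pass the dangling check.
match: 0->1, 1->3, 2->8
match: 0->1, 1->3, 2->12
match: 0->12, 1->3, 2->1
match: 0->12, 1->3, 2->8
count: 4
applicable_count: 0


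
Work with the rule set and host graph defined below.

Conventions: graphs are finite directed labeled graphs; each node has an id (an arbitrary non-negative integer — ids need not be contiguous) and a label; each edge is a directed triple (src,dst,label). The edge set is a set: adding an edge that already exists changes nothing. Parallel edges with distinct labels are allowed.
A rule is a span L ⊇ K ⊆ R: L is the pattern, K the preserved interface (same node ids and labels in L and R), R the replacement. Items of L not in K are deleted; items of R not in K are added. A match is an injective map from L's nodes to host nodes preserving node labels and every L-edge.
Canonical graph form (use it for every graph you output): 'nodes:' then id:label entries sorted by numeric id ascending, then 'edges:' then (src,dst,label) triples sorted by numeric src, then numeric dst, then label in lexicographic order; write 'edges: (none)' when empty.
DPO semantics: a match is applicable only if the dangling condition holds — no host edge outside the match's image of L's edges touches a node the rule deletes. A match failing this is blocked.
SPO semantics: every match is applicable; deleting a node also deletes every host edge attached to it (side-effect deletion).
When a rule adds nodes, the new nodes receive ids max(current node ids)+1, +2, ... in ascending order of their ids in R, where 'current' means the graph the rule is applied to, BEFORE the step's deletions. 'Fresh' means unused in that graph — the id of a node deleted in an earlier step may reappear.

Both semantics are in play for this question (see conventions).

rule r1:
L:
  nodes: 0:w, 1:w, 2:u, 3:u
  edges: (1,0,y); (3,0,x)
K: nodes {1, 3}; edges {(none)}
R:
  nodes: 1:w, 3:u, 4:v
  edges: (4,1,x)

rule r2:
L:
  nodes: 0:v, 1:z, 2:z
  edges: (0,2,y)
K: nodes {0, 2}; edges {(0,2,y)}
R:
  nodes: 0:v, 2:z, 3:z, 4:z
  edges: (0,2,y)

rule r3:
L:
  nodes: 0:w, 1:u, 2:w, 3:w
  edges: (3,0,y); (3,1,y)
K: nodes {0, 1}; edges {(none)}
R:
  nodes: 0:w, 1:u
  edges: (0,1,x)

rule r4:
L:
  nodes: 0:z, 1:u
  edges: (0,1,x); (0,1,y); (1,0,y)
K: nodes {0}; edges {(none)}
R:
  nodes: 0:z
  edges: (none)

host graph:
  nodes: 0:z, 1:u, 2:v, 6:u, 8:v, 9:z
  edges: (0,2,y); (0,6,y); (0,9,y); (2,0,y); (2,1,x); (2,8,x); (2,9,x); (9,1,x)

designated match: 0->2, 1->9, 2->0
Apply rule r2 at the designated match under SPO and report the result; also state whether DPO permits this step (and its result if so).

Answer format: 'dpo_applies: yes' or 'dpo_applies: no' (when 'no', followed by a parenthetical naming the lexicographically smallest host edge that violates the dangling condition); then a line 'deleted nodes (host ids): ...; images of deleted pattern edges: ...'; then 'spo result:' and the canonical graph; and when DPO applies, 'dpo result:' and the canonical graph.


dpo_applies: no
(the rule deletes node 9, which keeps host edge (0,9,y) outside the match image — the dangling condition fails, DPO blocks; SPO proceeds and side-deletes such edges)
deleted nodes (host ids): 9; images of deleted pattern edges: (none)
spo result:
nodes: 0:z, 1:u, 2:v, 6:u, 8:v, 10:z, 11:z
edges: (0,2,y); (0,6,y); (2,0,y); (2,1,x); (2,8,x)


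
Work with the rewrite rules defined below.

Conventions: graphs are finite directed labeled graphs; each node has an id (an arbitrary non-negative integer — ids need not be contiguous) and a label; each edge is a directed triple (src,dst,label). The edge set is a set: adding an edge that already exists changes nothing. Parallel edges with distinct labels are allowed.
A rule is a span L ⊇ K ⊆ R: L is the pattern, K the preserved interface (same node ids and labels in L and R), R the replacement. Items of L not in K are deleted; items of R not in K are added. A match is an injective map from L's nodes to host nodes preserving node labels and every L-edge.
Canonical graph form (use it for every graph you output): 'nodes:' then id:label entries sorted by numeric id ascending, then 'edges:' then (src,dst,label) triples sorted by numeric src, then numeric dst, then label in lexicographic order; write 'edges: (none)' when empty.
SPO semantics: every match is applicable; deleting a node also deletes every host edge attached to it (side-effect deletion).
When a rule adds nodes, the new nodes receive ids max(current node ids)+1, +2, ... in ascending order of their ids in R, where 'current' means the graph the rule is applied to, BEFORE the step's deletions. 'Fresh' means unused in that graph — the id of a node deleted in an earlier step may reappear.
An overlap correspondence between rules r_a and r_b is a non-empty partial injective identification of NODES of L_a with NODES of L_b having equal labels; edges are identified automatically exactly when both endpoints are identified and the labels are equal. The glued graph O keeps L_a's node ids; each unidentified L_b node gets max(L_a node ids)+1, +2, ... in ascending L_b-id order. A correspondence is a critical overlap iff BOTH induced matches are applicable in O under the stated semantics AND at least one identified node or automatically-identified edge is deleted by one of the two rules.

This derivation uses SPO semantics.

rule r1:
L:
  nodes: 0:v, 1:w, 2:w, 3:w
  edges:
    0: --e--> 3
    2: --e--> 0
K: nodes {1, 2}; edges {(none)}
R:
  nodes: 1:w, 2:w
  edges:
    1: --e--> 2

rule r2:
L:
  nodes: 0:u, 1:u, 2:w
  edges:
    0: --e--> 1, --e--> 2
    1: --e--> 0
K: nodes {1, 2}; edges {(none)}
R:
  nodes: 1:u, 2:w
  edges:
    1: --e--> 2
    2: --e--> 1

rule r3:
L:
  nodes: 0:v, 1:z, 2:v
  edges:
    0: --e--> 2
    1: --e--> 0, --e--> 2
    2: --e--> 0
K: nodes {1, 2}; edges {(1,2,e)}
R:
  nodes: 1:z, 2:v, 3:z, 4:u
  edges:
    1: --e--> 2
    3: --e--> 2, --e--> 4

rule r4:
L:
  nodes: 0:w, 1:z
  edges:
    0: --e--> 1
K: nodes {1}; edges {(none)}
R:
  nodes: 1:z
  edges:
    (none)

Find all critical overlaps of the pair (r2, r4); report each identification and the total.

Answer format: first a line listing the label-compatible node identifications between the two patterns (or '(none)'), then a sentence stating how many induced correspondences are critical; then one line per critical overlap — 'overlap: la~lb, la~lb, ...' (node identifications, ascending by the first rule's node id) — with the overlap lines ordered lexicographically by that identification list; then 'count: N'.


label-compatible node identifications between L(r2) and L(r4): 2~0
1 of the induced correspondences is a critical overlap of r2 and r4.
overlap: 2~0
count: 1


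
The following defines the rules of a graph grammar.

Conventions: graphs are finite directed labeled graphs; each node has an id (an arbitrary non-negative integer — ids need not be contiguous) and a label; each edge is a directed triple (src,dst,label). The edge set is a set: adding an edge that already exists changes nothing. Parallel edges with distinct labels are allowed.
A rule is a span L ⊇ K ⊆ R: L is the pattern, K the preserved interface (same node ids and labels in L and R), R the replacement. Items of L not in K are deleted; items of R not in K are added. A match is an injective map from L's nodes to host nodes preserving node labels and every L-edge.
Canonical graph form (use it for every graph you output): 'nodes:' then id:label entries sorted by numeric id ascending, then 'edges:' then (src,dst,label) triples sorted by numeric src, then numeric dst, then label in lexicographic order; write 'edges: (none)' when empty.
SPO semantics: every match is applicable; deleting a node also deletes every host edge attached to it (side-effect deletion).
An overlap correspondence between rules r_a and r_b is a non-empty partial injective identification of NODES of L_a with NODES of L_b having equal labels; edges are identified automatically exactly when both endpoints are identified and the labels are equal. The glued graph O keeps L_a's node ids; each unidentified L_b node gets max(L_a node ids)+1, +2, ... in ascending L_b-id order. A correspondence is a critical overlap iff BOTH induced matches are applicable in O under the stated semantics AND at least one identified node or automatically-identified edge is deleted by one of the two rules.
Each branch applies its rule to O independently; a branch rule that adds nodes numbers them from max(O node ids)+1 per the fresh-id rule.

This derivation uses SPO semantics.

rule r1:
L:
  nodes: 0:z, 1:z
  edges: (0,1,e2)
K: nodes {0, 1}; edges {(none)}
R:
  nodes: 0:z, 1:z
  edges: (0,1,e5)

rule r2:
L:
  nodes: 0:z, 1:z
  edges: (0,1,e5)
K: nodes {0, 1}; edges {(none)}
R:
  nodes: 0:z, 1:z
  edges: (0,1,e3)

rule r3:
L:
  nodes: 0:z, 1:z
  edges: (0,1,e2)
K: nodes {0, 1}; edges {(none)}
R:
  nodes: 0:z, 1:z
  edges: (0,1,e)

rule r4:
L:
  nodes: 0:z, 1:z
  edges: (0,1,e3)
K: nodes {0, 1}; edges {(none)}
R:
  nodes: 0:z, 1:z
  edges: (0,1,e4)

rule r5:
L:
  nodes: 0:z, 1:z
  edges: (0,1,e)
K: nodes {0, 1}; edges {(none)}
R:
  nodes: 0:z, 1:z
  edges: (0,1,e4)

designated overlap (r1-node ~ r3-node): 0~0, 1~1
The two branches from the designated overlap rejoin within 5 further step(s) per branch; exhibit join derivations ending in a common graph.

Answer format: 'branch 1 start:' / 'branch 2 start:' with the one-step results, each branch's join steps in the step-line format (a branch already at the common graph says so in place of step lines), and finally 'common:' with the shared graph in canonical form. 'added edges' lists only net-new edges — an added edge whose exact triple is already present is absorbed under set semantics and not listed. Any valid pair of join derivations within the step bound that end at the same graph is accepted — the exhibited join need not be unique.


branch 1 start:
nodes: 0:z, 1:z
edges: (0,1,e5)
branch 2 start:
nodes: 0:z, 1:z
edges: (0,1,e)
branch 1 step 1: rule r2; match: 0->0, 1->1; deleted nodes (none); deleted edges (0,1,e5); added nodes (none); added edges (0,1,e3); result: nodes: 0:z, 1:z edges: (0,1,e3)
branch 1 step 2: rule r4; match: 0->0, 1->1; deleted nodes (none); deleted edges (0,1,e3); added nodes (none); added edges (0,1,e4); result: nodes: 0:z, 1:z edges: (0,1,e4)
branch 2 step 1: rule r5; match: 0->0, 1->1; deleted nodes (none); deleted edges (0,1,e); added nodes (none); added edges (0,1,e4); result: nodes: 0:z, 1:z edges: (0,1,e4)
common:
nodes: 0:z, 1:z
edges: (0,1,e4)
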